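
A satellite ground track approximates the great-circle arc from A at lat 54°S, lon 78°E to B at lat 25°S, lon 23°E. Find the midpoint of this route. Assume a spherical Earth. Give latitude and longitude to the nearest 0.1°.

From cos δ = sin φ₁ sin φ₂ + cos φ₁ cos φ₂ cos Δλ, the central angle is δ ≈ 0.867 rad (49.6°).
Interpolate at f = 1/2 with slerp weights a = sin((1−f)δ)/sin δ ≈ 0.551, b = sin(fδ)/sin δ ≈ 0.551.
p = a·p₁ + b·p₂ ≈ (0.527, 0.512, -0.679); φ = arcsin(p_z) ≈ -42.73°, λ = atan2(p_y, p_x) ≈ 44.17°.

≈ lat 42.7°S, lon 44.2°E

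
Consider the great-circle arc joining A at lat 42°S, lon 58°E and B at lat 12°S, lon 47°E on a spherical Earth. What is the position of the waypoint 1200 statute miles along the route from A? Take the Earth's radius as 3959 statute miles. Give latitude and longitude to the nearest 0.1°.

From cos δ = sin φ₁ sin φ₂ + cos φ₁ cos φ₂ cos Δλ, the central angle is δ ≈ 0.550 rad (31.5°). The total great-circle distance is δ·R ≈ 0.550 × 3959 ≈ 2176 mi, so the target fraction is f = 1200/2176 ≈ 0.551.
Interpolate at f ≈ 0.551 with slerp weights a = sin((1−f)δ)/sin δ ≈ 0.467, b = sin(fδ)/sin δ ≈ 0.571.
p = a·p₁ + b·p₂ ≈ (0.565, 0.703, -0.431); φ = arcsin(p_z) ≈ -25.56°, λ = atan2(p_y, p_x) ≈ 51.21°.

≈ lat 25.6°S, lon 51.2°E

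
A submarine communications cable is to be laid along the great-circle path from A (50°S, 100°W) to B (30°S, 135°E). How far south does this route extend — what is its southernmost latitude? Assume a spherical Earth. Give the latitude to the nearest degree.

≈ 63°S

The great circle lies in the plane with unit normal n̂ = (p₁ × p₂)/|p₁ × p₂|.
Here n̂_z ≈ -0.457; the vertex latitude is φ_max = arccos|n̂_z| ≈ 62.8°.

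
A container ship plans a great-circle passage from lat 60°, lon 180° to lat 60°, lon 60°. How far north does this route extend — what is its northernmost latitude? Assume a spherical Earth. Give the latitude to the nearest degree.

The great circle lies in the plane with unit normal n̂ = (p₁ × p₂)/|p₁ × p₂|.
Here n̂_z ≈ -0.277; the vertex latitude is φ_max = arccos|n̂_z| ≈ 73.9°.
Check via Clairaut: cos φ_max = |cos φ₁| · sin C = cos(60.0°)·sin(33.7°) ≈ 0.277, again giving ≈ 73.9°.

≈ 74°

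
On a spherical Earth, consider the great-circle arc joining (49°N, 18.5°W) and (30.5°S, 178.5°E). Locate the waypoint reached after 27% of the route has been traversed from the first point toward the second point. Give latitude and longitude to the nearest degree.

Write both endpoints as unit vectors p₁, p₂ with components (cos φ cos λ, cos φ sin λ, sin φ).
The central angle between the endpoints is δ = arccos(p₁·p₂) ≈ 2.748 rad (157.5°).
Interpolate at f = 0.27 with slerp weights a = sin((1−f)δ)/sin δ ≈ 2.366, b = sin(fδ)/sin δ ≈ 1.763.
p = a·p₁ + b·p₂ ≈ (-0.047, -0.453, 0.890); φ = arcsin(p_z) ≈ 62.93°, λ = atan2(p_y, p_x) ≈ -95.91°.

≈ (63°N, 96°W)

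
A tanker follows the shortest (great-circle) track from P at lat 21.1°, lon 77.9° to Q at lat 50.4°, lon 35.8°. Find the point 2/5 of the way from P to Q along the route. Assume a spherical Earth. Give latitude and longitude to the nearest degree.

≈ lat 34°, lon 65°

Convert each endpoint to a unit vector on the sphere (x = cos φ cos λ, y = cos φ sin λ, z = sin φ).
The central angle between the endpoints is δ = arccos(p₁·p₂) ≈ 0.769 rad (44.1°).
Interpolate at f = 2/5 with slerp weights a = sin((1−f)δ)/sin δ ≈ 0.640, b = sin(fδ)/sin δ ≈ 0.435.
p = a·p₁ + b·p₂ ≈ (0.350, 0.746, 0.566); φ = arcsin(p_z) ≈ 34.47°, λ = atan2(p_y, p_x) ≈ 64.86°.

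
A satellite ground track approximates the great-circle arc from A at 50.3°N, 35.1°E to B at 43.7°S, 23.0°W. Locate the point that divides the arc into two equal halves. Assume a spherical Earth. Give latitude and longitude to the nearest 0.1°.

≈ 3.8°N, 4.1°E

Convert each endpoint to a unit vector on the sphere (x = cos φ cos λ, y = cos φ sin λ, z = sin φ).
The central angle between the endpoints is δ = arccos(p₁·p₂) ≈ 1.862 rad (106.7°).
Interpolate at f = 1/2 with slerp weights a = sin((1−f)δ)/sin δ ≈ 0.838, b = sin(fδ)/sin δ ≈ 0.838.
p = a·p₁ + b·p₂ ≈ (0.995, 0.071, 0.066); φ = arcsin(p_z) ≈ 3.77°, λ = atan2(p_y, p_x) ≈ 4.08°.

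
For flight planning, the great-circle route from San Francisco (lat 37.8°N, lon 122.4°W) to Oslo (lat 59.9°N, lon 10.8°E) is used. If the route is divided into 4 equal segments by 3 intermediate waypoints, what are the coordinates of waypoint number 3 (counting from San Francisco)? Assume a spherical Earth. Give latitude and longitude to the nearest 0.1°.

≈ lat 71.6°N, lon 26.5°W

Convert each endpoint to a unit vector on the sphere (x = cos φ cos λ, y = cos φ sin λ, z = sin φ).
The central angle between the endpoints is δ = arccos(p₁·p₂) ≈ 1.309 rad (75.0°).
Interpolate at f = 3/4 with slerp weights a = sin((1−f)δ)/sin δ ≈ 0.333, b = sin(fδ)/sin δ ≈ 0.861.
p = a·p₁ + b·p₂ ≈ (0.283, -0.141, 0.949); φ = arcsin(p_z) ≈ 71.56°, λ = atan2(p_y, p_x) ≈ -26.49°.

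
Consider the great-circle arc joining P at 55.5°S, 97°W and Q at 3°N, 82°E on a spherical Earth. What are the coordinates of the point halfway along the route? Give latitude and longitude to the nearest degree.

Convert each endpoint to a unit vector on the sphere (x = cos φ cos λ, y = cos φ sin λ, z = sin φ).
The central angle between the endpoints is δ = arccos(p₁·p₂) ≈ 2.225 rad (127.5°).
Interpolate at f = 1/2 with slerp weights a = sin((1−f)δ)/sin δ ≈ 1.130, b = sin(fδ)/sin δ ≈ 1.130.
p = a·p₁ + b·p₂ ≈ (0.079, 0.482, -0.872); φ = arcsin(p_z) ≈ -60.74°, λ = atan2(p_y, p_x) ≈ 80.69°.

≈ 61°S, 81°E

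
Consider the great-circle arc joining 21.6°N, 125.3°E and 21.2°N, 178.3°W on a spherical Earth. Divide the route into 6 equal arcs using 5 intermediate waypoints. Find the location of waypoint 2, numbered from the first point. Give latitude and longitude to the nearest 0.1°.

≈ 23.8°N, 144.0°E

The haversine formula gives a central angle δ ≈ 0.911 rad (52.2°) between the endpoints.
Interpolate at f = 2/6 with slerp weights a = sin((1−f)δ)/sin δ ≈ 0.722, b = sin(fδ)/sin δ ≈ 0.378.
p = a·p₁ + b·p₂ ≈ (-0.741, 0.538, 0.403); φ = arcsin(p_z) ≈ 23.75°, λ = atan2(p_y, p_x) ≈ 144.03°.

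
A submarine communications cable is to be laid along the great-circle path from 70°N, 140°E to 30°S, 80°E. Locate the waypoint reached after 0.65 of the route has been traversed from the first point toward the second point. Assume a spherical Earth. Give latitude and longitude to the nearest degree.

Convert each endpoint to a unit vector on the sphere (x = cos φ cos λ, y = cos φ sin λ, z = sin φ).
The central angle between the endpoints is δ = arccos(p₁·p₂) ≈ 1.898 rad (108.8°).
Interpolate at f = 0.65 with slerp weights a = sin((1−f)δ)/sin δ ≈ 0.651, b = sin(fδ)/sin δ ≈ 0.997.
p = a·p₁ + b·p₂ ≈ (-0.021, 0.993, 0.114); φ = arcsin(p_z) ≈ 6.52°, λ = atan2(p_y, p_x) ≈ 91.20°.

≈ 7°N, 91°E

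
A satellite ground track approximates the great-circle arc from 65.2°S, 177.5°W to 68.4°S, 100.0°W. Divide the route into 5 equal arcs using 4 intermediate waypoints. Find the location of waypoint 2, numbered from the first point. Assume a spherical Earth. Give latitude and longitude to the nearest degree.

≈ 71°S, 150°W

Write both endpoints as unit vectors p₁, p₂ with components (cos φ cos λ, cos φ sin λ, sin φ).
The central angle between the endpoints is δ = arccos(p₁·p₂) ≈ 0.500 rad (28.7°).
Interpolate at f = 2/5 with slerp weights a = sin((1−f)δ)/sin δ ≈ 0.616, b = sin(fδ)/sin δ ≈ 0.414.
p = a·p₁ + b·p₂ ≈ (-0.285, -0.162, -0.945); φ = arcsin(p_z) ≈ -70.89°, λ = atan2(p_y, p_x) ≈ -150.44°.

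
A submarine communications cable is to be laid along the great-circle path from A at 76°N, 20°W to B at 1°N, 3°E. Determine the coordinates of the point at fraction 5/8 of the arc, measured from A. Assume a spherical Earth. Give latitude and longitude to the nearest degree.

The haversine formula gives a central angle δ ≈ 1.329 rad (76.1°) between the endpoints.
Interpolate at f = 5/8 with slerp weights a = sin((1−f)δ)/sin δ ≈ 0.492, b = sin(fδ)/sin δ ≈ 0.760.
p = a·p₁ + b·p₂ ≈ (0.871, -0.001, 0.491); φ = arcsin(p_z) ≈ 29.40°, λ = atan2(p_y, p_x) ≈ -0.06°.

≈ 29°N, 0°E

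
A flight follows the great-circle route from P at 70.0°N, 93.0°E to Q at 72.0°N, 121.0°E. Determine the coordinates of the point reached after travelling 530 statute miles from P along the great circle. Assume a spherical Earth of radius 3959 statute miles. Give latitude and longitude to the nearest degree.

≈ 72°N, 116°E

Write both endpoints as unit vectors p₁, p₂ with components (cos φ cos λ, cos φ sin λ, sin φ).
The central angle between the endpoints is δ = arccos(p₁·p₂) ≈ 0.161 rad (9.2°). The total great-circle distance is δ·R ≈ 0.161 × 3959 ≈ 639 mi, so the target fraction is f = 530/639 ≈ 0.830.
Interpolate at f ≈ 0.830 with slerp weights a = sin((1−f)δ)/sin δ ≈ 0.171, b = sin(fδ)/sin δ ≈ 0.831.
p = a·p₁ + b·p₂ ≈ (-0.135, 0.278, 0.951); φ = arcsin(p_z) ≈ 71.96°, λ = atan2(p_y, p_x) ≈ 115.92°.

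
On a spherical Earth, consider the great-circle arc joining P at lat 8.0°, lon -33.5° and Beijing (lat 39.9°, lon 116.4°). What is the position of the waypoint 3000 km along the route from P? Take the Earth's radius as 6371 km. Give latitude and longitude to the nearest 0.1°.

≈ lat 31.4°, lon -19.1°

Convert each endpoint to a unit vector on the sphere (x = cos φ cos λ, y = cos φ sin λ, z = sin φ).
The central angle between the endpoints is δ = arccos(p₁·p₂) ≈ 2.175 rad (124.6°). The total great-circle distance is δ·R ≈ 2.175 × 6371 ≈ 13856 km, so the target fraction is f = 3000/13856 ≈ 0.217.
Interpolate at f ≈ 0.217 with slerp weights a = sin((1−f)δ)/sin δ ≈ 1.204, b = sin(fδ)/sin δ ≈ 0.551.
p = a·p₁ + b·p₂ ≈ (0.806, -0.279, 0.521); φ = arcsin(p_z) ≈ 31.41°, λ = atan2(p_y, p_x) ≈ -19.11°.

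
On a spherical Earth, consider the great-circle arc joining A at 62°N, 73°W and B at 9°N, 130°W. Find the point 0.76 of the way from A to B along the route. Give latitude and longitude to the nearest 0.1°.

Convert each endpoint to a unit vector on the sphere (x = cos φ cos λ, y = cos φ sin λ, z = sin φ).
The central angle between the endpoints is δ = arccos(p₁·p₂) ≈ 1.169 rad (67.0°).
Interpolate at f = 0.76 with slerp weights a = sin((1−f)δ)/sin δ ≈ 0.301, b = sin(fδ)/sin δ ≈ 0.843.
p = a·p₁ + b·p₂ ≈ (-0.494, -0.773, 0.398); φ = arcsin(p_z) ≈ 23.43°, λ = atan2(p_y, p_x) ≈ -122.58°.

≈ 23.4°N, 122.6°W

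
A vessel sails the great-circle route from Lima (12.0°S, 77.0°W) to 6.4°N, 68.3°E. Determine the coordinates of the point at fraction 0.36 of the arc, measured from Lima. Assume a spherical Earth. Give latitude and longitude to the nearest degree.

≈ 12°S, 23°W

Convert each endpoint to a unit vector on the sphere (x = cos φ cos λ, y = cos φ sin λ, z = sin φ).
The central angle between the endpoints is δ = arccos(p₁·p₂) ≈ 2.536 rad (145.3°).
Interpolate at f = 0.36 with slerp weights a = sin((1−f)δ)/sin δ ≈ 1.755, b = sin(fδ)/sin δ ≈ 1.391.
p = a·p₁ + b·p₂ ≈ (0.897, -0.388, -0.210); φ = arcsin(p_z) ≈ -12.11°, λ = atan2(p_y, p_x) ≈ -23.41°.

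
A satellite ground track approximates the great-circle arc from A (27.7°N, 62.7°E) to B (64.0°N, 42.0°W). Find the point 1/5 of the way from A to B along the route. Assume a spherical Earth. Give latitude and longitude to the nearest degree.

≈ (40°N, 54°E)

Convert each endpoint to a unit vector on the sphere (x = cos φ cos λ, y = cos φ sin λ, z = sin φ).
The central angle between the endpoints is δ = arccos(p₁·p₂) ≈ 1.246 rad (71.4°).
Interpolate at f = 1/5 with slerp weights a = sin((1−f)δ)/sin δ ≈ 0.886, b = sin(fδ)/sin δ ≈ 0.260.
p = a·p₁ + b·p₂ ≈ (0.445, 0.621, 0.646); φ = arcsin(p_z) ≈ 40.22°, λ = atan2(p_y, p_x) ≈ 54.39°.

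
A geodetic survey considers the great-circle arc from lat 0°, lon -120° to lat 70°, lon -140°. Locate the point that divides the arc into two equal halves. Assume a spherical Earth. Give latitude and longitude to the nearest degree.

≈ lat 35°, lon -125°

From cos δ = sin φ₁ sin φ₂ + cos φ₁ cos φ₂ cos Δλ, the central angle is δ ≈ 1.244 rad (71.3°).
Interpolate at f = 1/2 with slerp weights a = sin((1−f)δ)/sin δ ≈ 0.615, b = sin(fδ)/sin δ ≈ 0.615.
p = a·p₁ + b·p₂ ≈ (-0.469, -0.668, 0.578); φ = arcsin(p_z) ≈ 35.31°, λ = atan2(p_y, p_x) ≈ -125.06°.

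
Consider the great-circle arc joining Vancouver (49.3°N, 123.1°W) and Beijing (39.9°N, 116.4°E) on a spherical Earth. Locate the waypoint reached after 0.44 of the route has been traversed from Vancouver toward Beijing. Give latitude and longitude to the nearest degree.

The haversine formula gives a central angle δ ≈ 1.336 rad (76.6°) between the endpoints.
Interpolate at f = 0.44 with slerp weights a = sin((1−f)δ)/sin δ ≈ 0.700, b = sin(fδ)/sin δ ≈ 0.570.
p = a·p₁ + b·p₂ ≈ (-0.444, 0.010, 0.896); φ = arcsin(p_z) ≈ 63.66°, λ = atan2(p_y, p_x) ≈ 178.74°.

≈ 64°N, 179°E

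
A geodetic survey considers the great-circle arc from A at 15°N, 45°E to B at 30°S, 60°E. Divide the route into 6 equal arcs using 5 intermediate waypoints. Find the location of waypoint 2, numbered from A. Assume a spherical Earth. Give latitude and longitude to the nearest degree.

Convert each endpoint to a unit vector on the sphere (x = cos φ cos λ, y = cos φ sin λ, z = sin φ).
The central angle between the endpoints is δ = arccos(p₁·p₂) ≈ 0.825 rad (47.3°).
Interpolate at f = 2/6 with slerp weights a = sin((1−f)δ)/sin δ ≈ 0.712, b = sin(fδ)/sin δ ≈ 0.370.
p = a·p₁ + b·p₂ ≈ (0.646, 0.763, -0.001); φ = arcsin(p_z) ≈ -0.04°, λ = atan2(p_y, p_x) ≈ 49.75°.

≈ 0°N, 50°E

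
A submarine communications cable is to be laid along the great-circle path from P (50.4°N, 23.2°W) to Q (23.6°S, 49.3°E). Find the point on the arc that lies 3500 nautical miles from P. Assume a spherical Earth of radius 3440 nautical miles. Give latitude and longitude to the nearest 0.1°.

≈ (8.6°N, 26.1°E)

From cos δ = sin φ₁ sin φ₂ + cos φ₁ cos φ₂ cos Δλ, the central angle is δ ≈ 1.704 rad (97.6°). The total great-circle distance is δ·R ≈ 1.704 × 3440 ≈ 5862 nmi, so the target fraction is f = 3500/5862 ≈ 0.597.
Interpolate at f ≈ 0.597 with slerp weights a = sin((1−f)δ)/sin δ ≈ 0.640, b = sin(fδ)/sin δ ≈ 0.858.
p = a·p₁ + b·p₂ ≈ (0.888, 0.436, 0.149); φ = arcsin(p_z) ≈ 8.58°, λ = atan2(p_y, p_x) ≈ 26.15°.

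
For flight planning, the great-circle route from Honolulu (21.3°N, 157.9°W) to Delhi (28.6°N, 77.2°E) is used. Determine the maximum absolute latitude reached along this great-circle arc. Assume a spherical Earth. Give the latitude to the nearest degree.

The great circle lies in the plane with unit normal n̂ = (p₁ × p₂)/|p₁ × p₂|.
Here n̂_z ≈ -0.702; the vertex latitude is φ_max = arccos|n̂_z| ≈ 45.4°.
Check via Clairaut: cos φ_max = |cos φ₁| · sin C = cos(21.3°)·sin(48.9°) ≈ 0.702, again giving ≈ 45.4°.

≈ 45°N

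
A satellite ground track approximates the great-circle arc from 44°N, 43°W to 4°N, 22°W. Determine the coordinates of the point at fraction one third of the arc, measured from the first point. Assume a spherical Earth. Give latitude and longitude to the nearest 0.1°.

Convert each endpoint to a unit vector on the sphere (x = cos φ cos λ, y = cos φ sin λ, z = sin φ).
The central angle between the endpoints is δ = arccos(p₁·p₂) ≈ 0.769 rad (44.1°).
Interpolate at f = 1/3 with slerp weights a = sin((1−f)δ)/sin δ ≈ 0.705, b = sin(fδ)/sin δ ≈ 0.365.
p = a·p₁ + b·p₂ ≈ (0.708, -0.482, 0.515); φ = arcsin(p_z) ≈ 31.03°, λ = atan2(p_y, p_x) ≈ -34.25°.

≈ 31.0°N, 34.3°W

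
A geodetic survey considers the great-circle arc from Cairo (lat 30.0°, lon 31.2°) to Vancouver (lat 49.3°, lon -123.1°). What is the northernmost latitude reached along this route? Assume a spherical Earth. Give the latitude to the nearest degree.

≈ 76°

The great circle lies in the plane with unit normal n̂ = (p₁ × p₂)/|p₁ × p₂|.
Here n̂_z ≈ -0.247; the vertex latitude is φ_max = arccos|n̂_z| ≈ 75.7°.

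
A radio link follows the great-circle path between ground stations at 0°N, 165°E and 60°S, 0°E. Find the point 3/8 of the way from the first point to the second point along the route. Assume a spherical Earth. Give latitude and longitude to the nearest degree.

≈ 44°S, 157°E

From cos δ = sin φ₁ sin φ₂ + cos φ₁ cos φ₂ cos Δλ, the central angle is δ ≈ 2.075 rad (118.9°).
Interpolate at f = 3/8 with slerp weights a = sin((1−f)δ)/sin δ ≈ 1.099, b = sin(fδ)/sin δ ≈ 0.802.
p = a·p₁ + b·p₂ ≈ (-0.661, 0.285, -0.694); φ = arcsin(p_z) ≈ -43.96°, λ = atan2(p_y, p_x) ≈ 156.71°.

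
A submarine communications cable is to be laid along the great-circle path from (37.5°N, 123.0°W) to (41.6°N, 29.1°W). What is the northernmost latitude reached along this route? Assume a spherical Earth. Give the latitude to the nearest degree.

The great circle lies in the plane with unit normal n̂ = (p₁ × p₂)/|p₁ × p₂|.
Here n̂_z ≈ +0.635; the vertex latitude is φ_max = arccos|n̂_z| ≈ 50.5°.

≈ 51°N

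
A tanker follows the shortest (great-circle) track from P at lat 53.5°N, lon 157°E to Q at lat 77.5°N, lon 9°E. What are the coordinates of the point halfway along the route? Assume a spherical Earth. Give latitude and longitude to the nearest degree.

The haversine formula gives a central angle δ ≈ 0.829 rad (47.5°) between the endpoints.
Interpolate at f = 1/2 with slerp weights a = sin((1−f)δ)/sin δ ≈ 0.546, b = sin(fδ)/sin δ ≈ 0.546.
p = a·p₁ + b·p₂ ≈ (-0.182, 0.145, 0.972); φ = arcsin(p_z) ≈ 76.51°, λ = atan2(p_y, p_x) ≈ 141.42°.

≈ lat 77°N, lon 141°E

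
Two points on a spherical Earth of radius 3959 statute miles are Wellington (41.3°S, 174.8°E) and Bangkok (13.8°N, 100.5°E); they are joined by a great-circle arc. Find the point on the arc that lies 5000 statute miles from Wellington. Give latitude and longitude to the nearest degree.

Write both endpoints as unit vectors p₁, p₂ with components (cos φ cos λ, cos φ sin λ, sin φ).
The central angle between the endpoints is δ = arccos(p₁·p₂) ≈ 1.531 rad (87.7°). The total great-circle distance is δ·R ≈ 1.531 × 3959 ≈ 6060 mi, so the target fraction is f = 5000/6060 ≈ 0.825.
Interpolate at f ≈ 0.825 with slerp weights a = sin((1−f)δ)/sin δ ≈ 0.265, b = sin(fδ)/sin δ ≈ 0.954.
p = a·p₁ + b·p₂ ≈ (-0.367, 0.929, 0.053); φ = arcsin(p_z) ≈ 3.02°, λ = atan2(p_y, p_x) ≈ 111.56°.

≈ 3°N, 112°E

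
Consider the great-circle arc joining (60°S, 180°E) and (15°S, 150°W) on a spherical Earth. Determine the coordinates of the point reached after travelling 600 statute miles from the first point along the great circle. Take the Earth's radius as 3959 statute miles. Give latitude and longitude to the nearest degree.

From cos δ = sin φ₁ sin φ₂ + cos φ₁ cos φ₂ cos Δλ, the central angle is δ ≈ 0.873 rad (50.0°). The total great-circle distance is δ·R ≈ 0.873 × 3959 ≈ 3457 mi, so the target fraction is f = 600/3457 ≈ 0.174.
Interpolate at f ≈ 0.174 with slerp weights a = sin((1−f)δ)/sin δ ≈ 0.862, b = sin(fδ)/sin δ ≈ 0.197.
p = a·p₁ + b·p₂ ≈ (-0.596, -0.095, -0.797); φ = arcsin(p_z) ≈ -52.89°, λ = atan2(p_y, p_x) ≈ -170.93°.

≈ (53°S, 171°W)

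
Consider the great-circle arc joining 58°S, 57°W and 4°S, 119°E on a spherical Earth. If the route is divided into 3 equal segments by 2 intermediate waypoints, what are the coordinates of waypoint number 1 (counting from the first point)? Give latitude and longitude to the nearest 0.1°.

From cos δ = sin φ₁ sin φ₂ + cos φ₁ cos φ₂ cos Δλ, the central angle is δ ≈ 2.058 rad (117.9°).
Interpolate at f = 1/3 with slerp weights a = sin((1−f)δ)/sin δ ≈ 1.109, b = sin(fδ)/sin δ ≈ 0.717.
p = a·p₁ + b·p₂ ≈ (-0.027, 0.132, -0.991); φ = arcsin(p_z) ≈ -82.24°, λ = atan2(p_y, p_x) ≈ 101.32°.

≈ 82.2°S, 101.3°E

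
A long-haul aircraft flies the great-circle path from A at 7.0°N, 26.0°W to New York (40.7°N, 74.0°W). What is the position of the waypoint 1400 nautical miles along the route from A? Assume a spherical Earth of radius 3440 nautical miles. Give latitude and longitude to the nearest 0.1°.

The haversine formula gives a central angle δ ≈ 0.948 rad (54.3°) between the endpoints. The total great-circle distance is δ·R ≈ 0.948 × 3440 ≈ 3263 nmi, so the target fraction is f = 1400/3263 ≈ 0.429.
Interpolate at f ≈ 0.429 with slerp weights a = sin((1−f)δ)/sin δ ≈ 0.634, b = sin(fδ)/sin δ ≈ 0.487.
p = a·p₁ + b·p₂ ≈ (0.668, -0.631, 0.395); φ = arcsin(p_z) ≈ 23.27°, λ = atan2(p_y, p_x) ≈ -43.38°.

≈ 23.3°N, 43.4°W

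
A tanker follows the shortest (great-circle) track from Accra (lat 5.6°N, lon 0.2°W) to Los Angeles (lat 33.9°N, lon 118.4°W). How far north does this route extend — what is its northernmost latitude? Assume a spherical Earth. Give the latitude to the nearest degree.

The great circle lies in the plane with unit normal n̂ = (p₁ × p₂)/|p₁ × p₂|.
Here n̂_z ≈ -0.773; the vertex latitude is φ_max = arccos|n̂_z| ≈ 39.4°.
Check via Clairaut: cos φ_max = |cos φ₁| · sin C = cos(5.6°)·sin(51.0°) ≈ 0.773, again giving ≈ 39.4°.

≈ 39°N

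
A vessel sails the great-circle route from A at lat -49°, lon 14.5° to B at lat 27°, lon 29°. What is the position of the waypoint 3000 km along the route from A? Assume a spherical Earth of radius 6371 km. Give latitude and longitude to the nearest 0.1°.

The haversine formula gives a central angle δ ≈ 1.346 rad (77.1°) between the endpoints. The total great-circle distance is δ·R ≈ 1.346 × 6371 ≈ 8573 km, so the target fraction is f = 3000/8573 ≈ 0.350.
Interpolate at f ≈ 0.350 with slerp weights a = sin((1−f)δ)/sin δ ≈ 0.787, b = sin(fδ)/sin δ ≈ 0.465.
p = a·p₁ + b·p₂ ≈ (0.863, 0.330, -0.383); φ = arcsin(p_z) ≈ -22.51°, λ = atan2(p_y, p_x) ≈ 20.95°.

≈ lat -22.5°, lon 21.0°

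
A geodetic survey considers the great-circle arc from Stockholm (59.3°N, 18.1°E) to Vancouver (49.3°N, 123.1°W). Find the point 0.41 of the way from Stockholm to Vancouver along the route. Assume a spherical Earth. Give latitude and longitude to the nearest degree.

≈ (77°N, 46°W)

From cos δ = sin φ₁ sin φ₂ + cos φ₁ cos φ₂ cos Δλ, the central angle is δ ≈ 1.168 rad (66.9°).
Interpolate at f = 0.41 with slerp weights a = sin((1−f)δ)/sin δ ≈ 0.691, b = sin(fδ)/sin δ ≈ 0.501.
p = a·p₁ + b·p₂ ≈ (0.157, -0.164, 0.974); φ = arcsin(p_z) ≈ 76.88°, λ = atan2(p_y, p_x) ≈ -46.24°.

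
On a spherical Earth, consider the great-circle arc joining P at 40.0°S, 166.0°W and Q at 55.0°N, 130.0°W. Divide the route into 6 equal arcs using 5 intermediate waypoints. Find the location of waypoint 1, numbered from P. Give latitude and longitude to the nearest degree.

≈ 24°S, 160°W

From cos δ = sin φ₁ sin φ₂ + cos φ₁ cos φ₂ cos Δλ, the central angle is δ ≈ 1.743 rad (99.9°).
Interpolate at f = 1/6 with slerp weights a = sin((1−f)δ)/sin δ ≈ 1.008, b = sin(fδ)/sin δ ≈ 0.291.
p = a·p₁ + b·p₂ ≈ (-0.856, -0.314, -0.410); φ = arcsin(p_z) ≈ -24.19°, λ = atan2(p_y, p_x) ≈ -159.83°.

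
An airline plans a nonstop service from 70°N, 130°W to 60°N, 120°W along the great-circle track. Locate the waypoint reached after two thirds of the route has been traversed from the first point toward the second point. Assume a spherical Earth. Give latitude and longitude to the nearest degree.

From cos δ = sin φ₁ sin φ₂ + cos φ₁ cos φ₂ cos Δλ, the central angle is δ ≈ 0.189 rad (10.8°).
Interpolate at f = 2/3 with slerp weights a = sin((1−f)δ)/sin δ ≈ 0.335, b = sin(fδ)/sin δ ≈ 0.669.
p = a·p₁ + b·p₂ ≈ (-0.241, -0.377, 0.894); φ = arcsin(p_z) ≈ 63.40°, λ = atan2(p_y, p_x) ≈ -122.55°.

≈ 63°N, 123°W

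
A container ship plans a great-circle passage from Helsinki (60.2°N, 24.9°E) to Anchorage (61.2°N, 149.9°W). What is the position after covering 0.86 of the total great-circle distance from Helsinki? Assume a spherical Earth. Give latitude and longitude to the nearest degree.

≈ 69°N, 149°W

Convert each endpoint to a unit vector on the sphere (x = cos φ cos λ, y = cos φ sin λ, z = sin φ).
The central angle between the endpoints is δ = arccos(p₁·p₂) ≈ 1.022 rad (58.5°).
Interpolate at f = 0.86 with slerp weights a = sin((1−f)δ)/sin δ ≈ 0.167, b = sin(fδ)/sin δ ≈ 0.903.
p = a·p₁ + b·p₂ ≈ (-0.301, -0.183, 0.936); φ = arcsin(p_z) ≈ 69.38°, λ = atan2(p_y, p_x) ≈ -148.68°.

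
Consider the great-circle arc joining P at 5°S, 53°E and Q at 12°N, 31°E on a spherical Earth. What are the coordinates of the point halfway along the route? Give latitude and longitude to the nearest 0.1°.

≈ 3.6°N, 42.1°E

From cos δ = sin φ₁ sin φ₂ + cos φ₁ cos φ₂ cos Δλ, the central angle is δ ≈ 0.484 rad (27.7°).
Interpolate at f = 1/2 with slerp weights a = sin((1−f)δ)/sin δ ≈ 0.515, b = sin(fδ)/sin δ ≈ 0.515.
p = a·p₁ + b·p₂ ≈ (0.741, 0.669, 0.062); φ = arcsin(p_z) ≈ 3.57°, λ = atan2(p_y, p_x) ≈ 42.10°.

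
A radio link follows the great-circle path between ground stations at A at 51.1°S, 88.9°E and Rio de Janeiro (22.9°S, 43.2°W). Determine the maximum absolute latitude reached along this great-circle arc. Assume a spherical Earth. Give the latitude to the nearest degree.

The great circle lies in the plane with unit normal n̂ = (p₁ × p₂)/|p₁ × p₂|.
Here n̂_z ≈ -0.431; the vertex latitude is φ_max = arccos|n̂_z| ≈ 64.5°.
Check via Clairaut: cos φ_max = |cos φ₁| · sin C = cos(51.1°)·sin(136.7°) ≈ 0.431, again giving ≈ 64.5°.

≈ 64°S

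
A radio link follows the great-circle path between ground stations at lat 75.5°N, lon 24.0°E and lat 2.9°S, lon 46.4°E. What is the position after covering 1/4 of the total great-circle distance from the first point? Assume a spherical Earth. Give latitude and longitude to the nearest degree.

The haversine formula gives a central angle δ ≈ 1.388 rad (79.5°) between the endpoints.
Interpolate at f = 1/4 with slerp weights a = sin((1−f)δ)/sin δ ≈ 0.877, b = sin(fδ)/sin δ ≈ 0.346.
p = a·p₁ + b·p₂ ≈ (0.439, 0.339, 0.832); φ = arcsin(p_z) ≈ 56.30°, λ = atan2(p_y, p_x) ≈ 37.72°.

≈ lat 56°N, lon 38°E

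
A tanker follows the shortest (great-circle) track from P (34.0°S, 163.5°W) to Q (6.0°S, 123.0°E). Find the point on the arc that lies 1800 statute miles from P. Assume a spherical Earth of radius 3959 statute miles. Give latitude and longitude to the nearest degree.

Write both endpoints as unit vectors p₁, p₂ with components (cos φ cos λ, cos φ sin λ, sin φ).
The central angle between the endpoints is δ = arccos(p₁·p₂) ≈ 1.274 rad (73.0°). The total great-circle distance is δ·R ≈ 1.274 × 3959 ≈ 5043 mi, so the target fraction is f = 1800/5043 ≈ 0.357.
Interpolate at f ≈ 0.357 with slerp weights a = sin((1−f)δ)/sin δ ≈ 0.764, b = sin(fδ)/sin δ ≈ 0.459.
p = a·p₁ + b·p₂ ≈ (-0.856, 0.203, -0.475); φ = arcsin(p_z) ≈ -28.38°, λ = atan2(p_y, p_x) ≈ 166.65°.

≈ (28°S, 167°E)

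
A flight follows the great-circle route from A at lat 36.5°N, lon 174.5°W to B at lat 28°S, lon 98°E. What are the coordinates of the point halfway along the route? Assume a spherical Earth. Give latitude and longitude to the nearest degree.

≈ lat 6°N, lon 139°E

Convert each endpoint to a unit vector on the sphere (x = cos φ cos λ, y = cos φ sin λ, z = sin φ).
The central angle between the endpoints is δ = arccos(p₁·p₂) ≈ 1.822 rad (104.4°).
Interpolate at f = 1/2 with slerp weights a = sin((1−f)δ)/sin δ ≈ 0.816, b = sin(fδ)/sin δ ≈ 0.816.
p = a·p₁ + b·p₂ ≈ (-0.753, 0.650, 0.102); φ = arcsin(p_z) ≈ 5.87°, λ = atan2(p_y, p_x) ≈ 139.18°.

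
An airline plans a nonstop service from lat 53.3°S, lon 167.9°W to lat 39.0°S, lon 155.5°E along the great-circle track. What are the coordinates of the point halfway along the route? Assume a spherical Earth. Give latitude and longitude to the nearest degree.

≈ lat 48°S, lon 171°E

From cos δ = sin φ₁ sin φ₂ + cos φ₁ cos φ₂ cos Δλ, the central angle is δ ≈ 0.500 rad (28.7°).
Interpolate at f = 1/2 with slerp weights a = sin((1−f)δ)/sin δ ≈ 0.516, b = sin(fδ)/sin δ ≈ 0.516.
p = a·p₁ + b·p₂ ≈ (-0.667, 0.102, -0.739); φ = arcsin(p_z) ≈ -47.61°, λ = atan2(p_y, p_x) ≈ 171.33°.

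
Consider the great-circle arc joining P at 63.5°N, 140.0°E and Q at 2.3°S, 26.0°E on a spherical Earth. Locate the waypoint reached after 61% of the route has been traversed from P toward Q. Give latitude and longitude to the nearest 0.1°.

≈ 33.6°N, 44.8°E

Write both endpoints as unit vectors p₁, p₂ with components (cos φ cos λ, cos φ sin λ, sin φ).
The central angle between the endpoints is δ = arccos(p₁·p₂) ≈ 1.790 rad (102.5°).
Interpolate at f = 0.61 with slerp weights a = sin((1−f)δ)/sin δ ≈ 0.658, b = sin(fδ)/sin δ ≈ 0.909.
p = a·p₁ + b·p₂ ≈ (0.591, 0.587, 0.553); φ = arcsin(p_z) ≈ 33.56°, λ = atan2(p_y, p_x) ≈ 44.79°.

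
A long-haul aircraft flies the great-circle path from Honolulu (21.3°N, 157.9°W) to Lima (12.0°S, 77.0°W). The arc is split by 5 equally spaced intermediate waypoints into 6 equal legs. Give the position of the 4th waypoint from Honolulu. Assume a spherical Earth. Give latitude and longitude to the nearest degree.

Convert each endpoint to a unit vector on the sphere (x = cos φ cos λ, y = cos φ sin λ, z = sin φ).
The central angle between the endpoints is δ = arccos(p₁·p₂) ≈ 1.502 rad (86.1°).
Interpolate at f = 4/6 with slerp weights a = sin((1−f)δ)/sin δ ≈ 0.481, b = sin(fδ)/sin δ ≈ 0.844.
p = a·p₁ + b·p₂ ≈ (-0.230, -0.973, -0.001); φ = arcsin(p_z) ≈ -0.04°, λ = atan2(p_y, p_x) ≈ -103.27°.

≈ 0°N, 103°W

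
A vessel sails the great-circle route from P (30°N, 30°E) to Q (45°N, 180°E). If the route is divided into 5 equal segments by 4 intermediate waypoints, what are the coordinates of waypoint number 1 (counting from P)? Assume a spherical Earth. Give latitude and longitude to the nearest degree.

≈ (48°N, 41°E)

Write both endpoints as unit vectors p₁, p₂ with components (cos φ cos λ, cos φ sin λ, sin φ).
The central angle between the endpoints is δ = arccos(p₁·p₂) ≈ 1.749 rad (100.2°).
Interpolate at f = 1/5 with slerp weights a = sin((1−f)δ)/sin δ ≈ 1.001, b = sin(fδ)/sin δ ≈ 0.348.
p = a·p₁ + b·p₂ ≈ (0.505, 0.433, 0.747); φ = arcsin(p_z) ≈ 48.30°, λ = atan2(p_y, p_x) ≈ 40.66°.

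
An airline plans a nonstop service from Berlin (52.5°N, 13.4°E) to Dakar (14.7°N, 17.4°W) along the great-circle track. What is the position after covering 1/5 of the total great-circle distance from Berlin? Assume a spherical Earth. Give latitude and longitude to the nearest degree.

≈ (46°N, 4°E)

Convert each endpoint to a unit vector on the sphere (x = cos φ cos λ, y = cos φ sin λ, z = sin φ).
The central angle between the endpoints is δ = arccos(p₁·p₂) ≈ 0.785 rad (45.0°).
Interpolate at f = 1/5 with slerp weights a = sin((1−f)δ)/sin δ ≈ 0.831, b = sin(fδ)/sin δ ≈ 0.221.
p = a·p₁ + b·p₂ ≈ (0.696, 0.053, 0.716); φ = arcsin(p_z) ≈ 45.69°, λ = atan2(p_y, p_x) ≈ 4.37°.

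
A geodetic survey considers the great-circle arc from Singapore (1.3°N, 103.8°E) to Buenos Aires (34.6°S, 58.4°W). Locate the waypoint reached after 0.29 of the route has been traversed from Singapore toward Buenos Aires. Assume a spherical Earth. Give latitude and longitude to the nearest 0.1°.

≈ 35.8°S, 84.0°E

Convert each endpoint to a unit vector on the sphere (x = cos φ cos λ, y = cos φ sin λ, z = sin φ).
The central angle between the endpoints is δ = arccos(p₁·p₂) ≈ 2.492 rad (142.8°).
Interpolate at f = 0.29 with slerp weights a = sin((1−f)δ)/sin δ ≈ 1.621, b = sin(fδ)/sin δ ≈ 1.094.
p = a·p₁ + b·p₂ ≈ (0.085, 0.807, -0.584); φ = arcsin(p_z) ≈ -35.75°, λ = atan2(p_y, p_x) ≈ 83.98°.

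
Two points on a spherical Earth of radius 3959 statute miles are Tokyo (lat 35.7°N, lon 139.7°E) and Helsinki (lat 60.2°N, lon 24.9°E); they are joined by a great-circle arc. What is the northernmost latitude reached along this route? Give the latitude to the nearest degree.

≈ 67°N

The great circle lies in the plane with unit normal n̂ = (p₁ × p₂)/|p₁ × p₂|.
Here n̂_z ≈ -0.389; the vertex latitude is φ_max = arccos|n̂_z| ≈ 67.1°.
Check via Clairaut: cos φ_max = |cos φ₁| · sin C = cos(35.7°)·sin(28.6°) ≈ 0.389, again giving ≈ 67.1°.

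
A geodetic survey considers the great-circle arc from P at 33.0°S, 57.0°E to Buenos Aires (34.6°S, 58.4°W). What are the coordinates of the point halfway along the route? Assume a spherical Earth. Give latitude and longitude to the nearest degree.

Convert each endpoint to a unit vector on the sphere (x = cos φ cos λ, y = cos φ sin λ, z = sin φ).
The central angle between the endpoints is δ = arccos(p₁·p₂) ≈ 1.558 rad (89.2°).
Interpolate at f = 1/2 with slerp weights a = sin((1−f)δ)/sin δ ≈ 0.702, b = sin(fδ)/sin δ ≈ 0.702.
p = a·p₁ + b·p₂ ≈ (0.624, 0.002, -0.782); φ = arcsin(p_z) ≈ -51.40°, λ = atan2(p_y, p_x) ≈ 0.15°.

≈ 51°S, 0°E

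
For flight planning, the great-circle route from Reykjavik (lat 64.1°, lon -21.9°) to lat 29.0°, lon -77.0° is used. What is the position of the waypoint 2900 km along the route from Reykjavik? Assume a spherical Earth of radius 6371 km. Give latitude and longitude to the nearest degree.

Write both endpoints as unit vectors p₁, p₂ with components (cos φ cos λ, cos φ sin λ, sin φ).
The central angle between the endpoints is δ = arccos(p₁·p₂) ≈ 0.857 rad (49.1°). The total great-circle distance is δ·R ≈ 0.857 × 6371 ≈ 5460 km, so the target fraction is f = 2900/5460 ≈ 0.531.
Interpolate at f ≈ 0.531 with slerp weights a = sin((1−f)δ)/sin δ ≈ 0.517, b = sin(fδ)/sin δ ≈ 0.582.
p = a·p₁ + b·p₂ ≈ (0.324, -0.580, 0.747); φ = arcsin(p_z) ≈ 48.37°, λ = atan2(p_y, p_x) ≈ -60.80°.

≈ lat 48°, lon -61°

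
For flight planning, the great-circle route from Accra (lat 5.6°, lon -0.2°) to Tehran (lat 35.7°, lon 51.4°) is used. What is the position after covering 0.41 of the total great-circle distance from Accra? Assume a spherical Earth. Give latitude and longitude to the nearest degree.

From cos δ = sin φ₁ sin φ₂ + cos φ₁ cos φ₂ cos Δλ, the central angle is δ ≈ 0.978 rad (56.0°).
Interpolate at f = 0.41 with slerp weights a = sin((1−f)δ)/sin δ ≈ 0.658, b = sin(fδ)/sin δ ≈ 0.471.
p = a·p₁ + b·p₂ ≈ (0.893, 0.296, 0.339); φ = arcsin(p_z) ≈ 19.80°, λ = atan2(p_y, p_x) ≈ 18.36°.

≈ lat 20°, lon 18°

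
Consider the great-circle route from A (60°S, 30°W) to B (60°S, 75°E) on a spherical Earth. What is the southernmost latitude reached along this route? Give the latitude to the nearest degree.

The great circle lies in the plane with unit normal n̂ = (p₁ × p₂)/|p₁ × p₂|.
Here n̂_z ≈ +0.332; the vertex latitude is φ_max = arccos|n̂_z| ≈ 70.6°.
Check via Clairaut: cos φ_max = |cos φ₁| · sin C = cos(60.0°)·sin(138.5°) ≈ 0.332, again giving ≈ 70.6°.

≈ 71°S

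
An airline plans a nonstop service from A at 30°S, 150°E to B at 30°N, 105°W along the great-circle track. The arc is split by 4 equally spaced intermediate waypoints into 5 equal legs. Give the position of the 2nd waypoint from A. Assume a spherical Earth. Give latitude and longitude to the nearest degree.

≈ 7°S, 167°W

The haversine formula gives a central angle δ ≈ 2.031 rad (116.4°) between the endpoints.
Interpolate at f = 2/5 with slerp weights a = sin((1−f)δ)/sin δ ≈ 1.048, b = sin(fδ)/sin δ ≈ 0.810.
p = a·p₁ + b·p₂ ≈ (-0.967, -0.224, -0.119); φ = arcsin(p_z) ≈ -6.82°, λ = atan2(p_y, p_x) ≈ -166.95°.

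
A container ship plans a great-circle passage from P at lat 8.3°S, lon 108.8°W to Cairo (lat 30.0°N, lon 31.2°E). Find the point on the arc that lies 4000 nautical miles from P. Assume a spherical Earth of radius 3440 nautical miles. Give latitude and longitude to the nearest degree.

The haversine formula gives a central angle δ ≈ 2.387 rad (136.8°) between the endpoints. The total great-circle distance is δ·R ≈ 2.387 × 3440 ≈ 8212 nmi, so the target fraction is f = 4000/8212 ≈ 0.487.
Interpolate at f ≈ 0.487 with slerp weights a = sin((1−f)δ)/sin δ ≈ 1.373, b = sin(fδ)/sin δ ≈ 1.340.
p = a·p₁ + b·p₂ ≈ (0.555, -0.685, 0.472); φ = arcsin(p_z) ≈ 28.16°, λ = atan2(p_y, p_x) ≈ -51.00°.

≈ lat 28°N, lon 51°W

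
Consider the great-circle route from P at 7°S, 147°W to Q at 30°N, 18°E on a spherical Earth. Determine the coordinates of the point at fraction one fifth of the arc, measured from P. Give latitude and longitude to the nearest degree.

Write both endpoints as unit vectors p₁, p₂ with components (cos φ cos λ, cos φ sin λ, sin φ).
The central angle between the endpoints is δ = arccos(p₁·p₂) ≈ 2.671 rad (153.0°).
Interpolate at f = 1/5 with slerp weights a = sin((1−f)δ)/sin δ ≈ 1.861, b = sin(fδ)/sin δ ≈ 1.122.
p = a·p₁ + b·p₂ ≈ (-0.625, -0.706, 0.334); φ = arcsin(p_z) ≈ 19.54°, λ = atan2(p_y, p_x) ≈ -131.52°.

≈ 20°N, 132°W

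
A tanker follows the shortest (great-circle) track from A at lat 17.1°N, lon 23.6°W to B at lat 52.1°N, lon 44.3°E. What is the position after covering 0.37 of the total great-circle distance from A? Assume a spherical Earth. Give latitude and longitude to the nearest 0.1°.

≈ lat 34.2°N, lon 5.8°W

From cos δ = sin φ₁ sin φ₂ + cos φ₁ cos φ₂ cos Δλ, the central angle is δ ≈ 1.101 rad (63.1°).
Interpolate at f = 0.37 with slerp weights a = sin((1−f)δ)/sin δ ≈ 0.717, b = sin(fδ)/sin δ ≈ 0.444.
p = a·p₁ + b·p₂ ≈ (0.823, -0.084, 0.561); φ = arcsin(p_z) ≈ 34.15°, λ = atan2(p_y, p_x) ≈ -5.81°.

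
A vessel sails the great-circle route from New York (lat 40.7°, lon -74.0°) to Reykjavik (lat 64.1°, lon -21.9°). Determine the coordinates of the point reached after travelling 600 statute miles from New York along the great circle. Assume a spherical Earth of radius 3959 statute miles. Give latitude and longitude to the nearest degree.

Convert each endpoint to a unit vector on the sphere (x = cos φ cos λ, y = cos φ sin λ, z = sin φ).
The central angle between the endpoints is δ = arccos(p₁·p₂) ≈ 0.660 rad (37.8°). The total great-circle distance is δ·R ≈ 0.660 × 3959 ≈ 2613 mi, so the target fraction is f = 600/2613 ≈ 0.230.
Interpolate at f ≈ 0.230 with slerp weights a = sin((1−f)δ)/sin δ ≈ 0.794, b = sin(fδ)/sin δ ≈ 0.246.
p = a·p₁ + b·p₂ ≈ (0.266, -0.619, 0.739); φ = arcsin(p_z) ≈ 47.67°, λ = atan2(p_y, p_x) ≈ -66.76°.

≈ lat 48°, lon -67°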